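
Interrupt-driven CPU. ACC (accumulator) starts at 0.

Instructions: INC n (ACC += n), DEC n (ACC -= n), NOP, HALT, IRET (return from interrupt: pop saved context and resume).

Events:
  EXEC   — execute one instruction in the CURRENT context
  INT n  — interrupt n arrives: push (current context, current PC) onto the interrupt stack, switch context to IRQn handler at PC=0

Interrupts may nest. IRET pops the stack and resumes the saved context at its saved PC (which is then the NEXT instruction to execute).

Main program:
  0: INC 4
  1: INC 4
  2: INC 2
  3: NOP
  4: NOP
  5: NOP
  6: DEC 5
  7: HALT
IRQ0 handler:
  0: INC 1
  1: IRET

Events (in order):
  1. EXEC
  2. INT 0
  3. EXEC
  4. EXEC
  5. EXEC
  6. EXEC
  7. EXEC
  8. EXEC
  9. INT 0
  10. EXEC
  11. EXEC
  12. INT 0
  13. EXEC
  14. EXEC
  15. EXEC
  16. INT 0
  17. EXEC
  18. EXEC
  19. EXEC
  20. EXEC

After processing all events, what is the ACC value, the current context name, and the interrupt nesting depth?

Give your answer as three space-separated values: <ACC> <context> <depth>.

Event 1 (EXEC): [MAIN] PC=0: INC 4 -> ACC=4
Event 2 (INT 0): INT 0 arrives: push (MAIN, PC=1), enter IRQ0 at PC=0 (depth now 1)
Event 3 (EXEC): [IRQ0] PC=0: INC 1 -> ACC=5
Event 4 (EXEC): [IRQ0] PC=1: IRET -> resume MAIN at PC=1 (depth now 0)
Event 5 (EXEC): [MAIN] PC=1: INC 4 -> ACC=9
Event 6 (EXEC): [MAIN] PC=2: INC 2 -> ACC=11
Event 7 (EXEC): [MAIN] PC=3: NOP
Event 8 (EXEC): [MAIN] PC=4: NOP
Event 9 (INT 0): INT 0 arrives: push (MAIN, PC=5), enter IRQ0 at PC=0 (depth now 1)
Event 10 (EXEC): [IRQ0] PC=0: INC 1 -> ACC=12
Event 11 (EXEC): [IRQ0] PC=1: IRET -> resume MAIN at PC=5 (depth now 0)
Event 12 (INT 0): INT 0 arrives: push (MAIN, PC=5), enter IRQ0 at PC=0 (depth now 1)
Event 13 (EXEC): [IRQ0] PC=0: INC 1 -> ACC=13
Event 14 (EXEC): [IRQ0] PC=1: IRET -> resume MAIN at PC=5 (depth now 0)
Event 15 (EXEC): [MAIN] PC=5: NOP
Event 16 (INT 0): INT 0 arrives: push (MAIN, PC=6), enter IRQ0 at PC=0 (depth now 1)
Event 17 (EXEC): [IRQ0] PC=0: INC 1 -> ACC=14
Event 18 (EXEC): [IRQ0] PC=1: IRET -> resume MAIN at PC=6 (depth now 0)
Event 19 (EXEC): [MAIN] PC=6: DEC 5 -> ACC=9
Event 20 (EXEC): [MAIN] PC=7: HALT

Answer: 9 MAIN 0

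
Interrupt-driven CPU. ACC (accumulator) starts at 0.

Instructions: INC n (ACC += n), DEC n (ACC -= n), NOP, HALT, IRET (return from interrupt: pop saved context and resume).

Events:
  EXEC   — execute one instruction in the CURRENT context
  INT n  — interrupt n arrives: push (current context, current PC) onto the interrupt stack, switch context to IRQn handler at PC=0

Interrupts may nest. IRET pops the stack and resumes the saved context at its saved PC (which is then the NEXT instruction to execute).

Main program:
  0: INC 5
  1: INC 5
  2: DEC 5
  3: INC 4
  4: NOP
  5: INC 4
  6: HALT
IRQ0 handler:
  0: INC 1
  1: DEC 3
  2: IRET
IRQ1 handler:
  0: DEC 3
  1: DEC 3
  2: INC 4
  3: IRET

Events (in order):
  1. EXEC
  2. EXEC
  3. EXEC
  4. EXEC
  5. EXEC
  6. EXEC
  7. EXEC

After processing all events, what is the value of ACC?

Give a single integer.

Event 1 (EXEC): [MAIN] PC=0: INC 5 -> ACC=5
Event 2 (EXEC): [MAIN] PC=1: INC 5 -> ACC=10
Event 3 (EXEC): [MAIN] PC=2: DEC 5 -> ACC=5
Event 4 (EXEC): [MAIN] PC=3: INC 4 -> ACC=9
Event 5 (EXEC): [MAIN] PC=4: NOP
Event 6 (EXEC): [MAIN] PC=5: INC 4 -> ACC=13
Event 7 (EXEC): [MAIN] PC=6: HALT

Answer: 13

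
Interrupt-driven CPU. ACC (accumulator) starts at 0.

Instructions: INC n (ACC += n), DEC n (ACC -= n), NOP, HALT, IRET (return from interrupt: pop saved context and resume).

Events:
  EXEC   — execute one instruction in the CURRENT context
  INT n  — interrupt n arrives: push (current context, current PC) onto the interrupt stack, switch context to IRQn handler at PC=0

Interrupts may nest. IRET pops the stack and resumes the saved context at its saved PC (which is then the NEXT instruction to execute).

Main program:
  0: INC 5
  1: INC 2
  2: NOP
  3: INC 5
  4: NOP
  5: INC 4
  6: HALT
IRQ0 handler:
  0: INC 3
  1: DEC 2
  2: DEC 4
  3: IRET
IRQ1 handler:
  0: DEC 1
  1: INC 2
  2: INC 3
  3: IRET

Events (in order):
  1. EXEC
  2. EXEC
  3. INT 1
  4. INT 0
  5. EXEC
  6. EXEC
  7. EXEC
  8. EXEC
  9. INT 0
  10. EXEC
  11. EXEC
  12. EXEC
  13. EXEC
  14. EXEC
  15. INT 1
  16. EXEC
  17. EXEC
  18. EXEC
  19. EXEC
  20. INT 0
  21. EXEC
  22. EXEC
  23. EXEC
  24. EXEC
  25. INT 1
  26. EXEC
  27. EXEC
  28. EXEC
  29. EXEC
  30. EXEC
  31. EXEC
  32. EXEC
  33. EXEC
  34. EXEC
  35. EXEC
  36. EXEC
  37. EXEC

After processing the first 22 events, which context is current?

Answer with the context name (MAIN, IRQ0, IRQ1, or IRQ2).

Event 1 (EXEC): [MAIN] PC=0: INC 5 -> ACC=5
Event 2 (EXEC): [MAIN] PC=1: INC 2 -> ACC=7
Event 3 (INT 1): INT 1 arrives: push (MAIN, PC=2), enter IRQ1 at PC=0 (depth now 1)
Event 4 (INT 0): INT 0 arrives: push (IRQ1, PC=0), enter IRQ0 at PC=0 (depth now 2)
Event 5 (EXEC): [IRQ0] PC=0: INC 3 -> ACC=10
Event 6 (EXEC): [IRQ0] PC=1: DEC 2 -> ACC=8
Event 7 (EXEC): [IRQ0] PC=2: DEC 4 -> ACC=4
Event 8 (EXEC): [IRQ0] PC=3: IRET -> resume IRQ1 at PC=0 (depth now 1)
Event 9 (INT 0): INT 0 arrives: push (IRQ1, PC=0), enter IRQ0 at PC=0 (depth now 2)
Event 10 (EXEC): [IRQ0] PC=0: INC 3 -> ACC=7
Event 11 (EXEC): [IRQ0] PC=1: DEC 2 -> ACC=5
Event 12 (EXEC): [IRQ0] PC=2: DEC 4 -> ACC=1
Event 13 (EXEC): [IRQ0] PC=3: IRET -> resume IRQ1 at PC=0 (depth now 1)
Event 14 (EXEC): [IRQ1] PC=0: DEC 1 -> ACC=0
Event 15 (INT 1): INT 1 arrives: push (IRQ1, PC=1), enter IRQ1 at PC=0 (depth now 2)
Event 16 (EXEC): [IRQ1] PC=0: DEC 1 -> ACC=-1
Event 17 (EXEC): [IRQ1] PC=1: INC 2 -> ACC=1
Event 18 (EXEC): [IRQ1] PC=2: INC 3 -> ACC=4
Event 19 (EXEC): [IRQ1] PC=3: IRET -> resume IRQ1 at PC=1 (depth now 1)
Event 20 (INT 0): INT 0 arrives: push (IRQ1, PC=1), enter IRQ0 at PC=0 (depth now 2)
Event 21 (EXEC): [IRQ0] PC=0: INC 3 -> ACC=7
Event 22 (EXEC): [IRQ0] PC=1: DEC 2 -> ACC=5

Answer: IRQ0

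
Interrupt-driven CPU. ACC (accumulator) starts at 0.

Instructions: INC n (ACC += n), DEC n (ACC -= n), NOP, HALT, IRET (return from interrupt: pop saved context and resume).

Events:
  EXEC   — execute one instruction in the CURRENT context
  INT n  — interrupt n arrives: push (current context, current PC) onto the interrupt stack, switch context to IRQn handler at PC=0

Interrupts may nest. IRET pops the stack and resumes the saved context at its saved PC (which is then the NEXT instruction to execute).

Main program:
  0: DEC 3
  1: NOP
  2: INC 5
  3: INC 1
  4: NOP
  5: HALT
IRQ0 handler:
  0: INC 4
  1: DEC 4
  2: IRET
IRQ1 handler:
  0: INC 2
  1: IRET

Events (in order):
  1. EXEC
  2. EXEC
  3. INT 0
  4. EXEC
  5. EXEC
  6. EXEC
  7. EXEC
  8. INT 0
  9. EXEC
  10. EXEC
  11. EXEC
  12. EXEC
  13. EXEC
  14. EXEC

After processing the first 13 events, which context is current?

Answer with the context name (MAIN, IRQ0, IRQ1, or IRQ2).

Event 1 (EXEC): [MAIN] PC=0: DEC 3 -> ACC=-3
Event 2 (EXEC): [MAIN] PC=1: NOP
Event 3 (INT 0): INT 0 arrives: push (MAIN, PC=2), enter IRQ0 at PC=0 (depth now 1)
Event 4 (EXEC): [IRQ0] PC=0: INC 4 -> ACC=1
Event 5 (EXEC): [IRQ0] PC=1: DEC 4 -> ACC=-3
Event 6 (EXEC): [IRQ0] PC=2: IRET -> resume MAIN at PC=2 (depth now 0)
Event 7 (EXEC): [MAIN] PC=2: INC 5 -> ACC=2
Event 8 (INT 0): INT 0 arrives: push (MAIN, PC=3), enter IRQ0 at PC=0 (depth now 1)
Event 9 (EXEC): [IRQ0] PC=0: INC 4 -> ACC=6
Event 10 (EXEC): [IRQ0] PC=1: DEC 4 -> ACC=2
Event 11 (EXEC): [IRQ0] PC=2: IRET -> resume MAIN at PC=3 (depth now 0)
Event 12 (EXEC): [MAIN] PC=3: INC 1 -> ACC=3
Event 13 (EXEC): [MAIN] PC=4: NOP

Answer: MAIN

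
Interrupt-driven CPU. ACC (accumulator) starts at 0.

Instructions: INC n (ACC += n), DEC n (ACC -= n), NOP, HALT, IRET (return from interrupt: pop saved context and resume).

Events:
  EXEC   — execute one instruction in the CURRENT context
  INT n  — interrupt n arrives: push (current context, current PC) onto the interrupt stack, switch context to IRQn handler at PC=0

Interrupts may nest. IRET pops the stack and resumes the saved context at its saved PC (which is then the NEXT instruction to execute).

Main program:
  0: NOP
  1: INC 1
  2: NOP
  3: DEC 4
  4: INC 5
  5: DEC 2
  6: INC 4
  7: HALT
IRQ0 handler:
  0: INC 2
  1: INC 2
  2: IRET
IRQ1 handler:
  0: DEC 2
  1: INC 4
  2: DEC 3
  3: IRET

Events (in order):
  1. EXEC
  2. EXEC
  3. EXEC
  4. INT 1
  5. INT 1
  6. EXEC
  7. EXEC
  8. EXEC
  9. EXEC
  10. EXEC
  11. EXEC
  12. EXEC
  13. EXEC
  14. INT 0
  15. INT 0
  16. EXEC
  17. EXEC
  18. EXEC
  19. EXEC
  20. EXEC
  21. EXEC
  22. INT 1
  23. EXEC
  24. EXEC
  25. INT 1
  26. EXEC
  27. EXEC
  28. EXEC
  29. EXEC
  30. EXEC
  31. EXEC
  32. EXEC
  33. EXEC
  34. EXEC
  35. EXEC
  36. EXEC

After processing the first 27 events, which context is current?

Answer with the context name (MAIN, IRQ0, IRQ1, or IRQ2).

Answer: IRQ1

Derivation:
Event 1 (EXEC): [MAIN] PC=0: NOP
Event 2 (EXEC): [MAIN] PC=1: INC 1 -> ACC=1
Event 3 (EXEC): [MAIN] PC=2: NOP
Event 4 (INT 1): INT 1 arrives: push (MAIN, PC=3), enter IRQ1 at PC=0 (depth now 1)
Event 5 (INT 1): INT 1 arrives: push (IRQ1, PC=0), enter IRQ1 at PC=0 (depth now 2)
Event 6 (EXEC): [IRQ1] PC=0: DEC 2 -> ACC=-1
Event 7 (EXEC): [IRQ1] PC=1: INC 4 -> ACC=3
Event 8 (EXEC): [IRQ1] PC=2: DEC 3 -> ACC=0
Event 9 (EXEC): [IRQ1] PC=3: IRET -> resume IRQ1 at PC=0 (depth now 1)
Event 10 (EXEC): [IRQ1] PC=0: DEC 2 -> ACC=-2
Event 11 (EXEC): [IRQ1] PC=1: INC 4 -> ACC=2
Event 12 (EXEC): [IRQ1] PC=2: DEC 3 -> ACC=-1
Event 13 (EXEC): [IRQ1] PC=3: IRET -> resume MAIN at PC=3 (depth now 0)
Event 14 (INT 0): INT 0 arrives: push (MAIN, PC=3), enter IRQ0 at PC=0 (depth now 1)
Event 15 (INT 0): INT 0 arrives: push (IRQ0, PC=0), enter IRQ0 at PC=0 (depth now 2)
Event 16 (EXEC): [IRQ0] PC=0: INC 2 -> ACC=1
Event 17 (EXEC): [IRQ0] PC=1: INC 2 -> ACC=3
Event 18 (EXEC): [IRQ0] PC=2: IRET -> resume IRQ0 at PC=0 (depth now 1)
Event 19 (EXEC): [IRQ0] PC=0: INC 2 -> ACC=5
Event 20 (EXEC): [IRQ0] PC=1: INC 2 -> ACC=7
Event 21 (EXEC): [IRQ0] PC=2: IRET -> resume MAIN at PC=3 (depth now 0)
Event 22 (INT 1): INT 1 arrives: push (MAIN, PC=3), enter IRQ1 at PC=0 (depth now 1)
Event 23 (EXEC): [IRQ1] PC=0: DEC 2 -> ACC=5
Event 24 (EXEC): [IRQ1] PC=1: INC 4 -> ACC=9
Event 25 (INT 1): INT 1 arrives: push (IRQ1, PC=2), enter IRQ1 at PC=0 (depth now 2)
Event 26 (EXEC): [IRQ1] PC=0: DEC 2 -> ACC=7
Event 27 (EXEC): [IRQ1] PC=1: INC 4 -> ACC=11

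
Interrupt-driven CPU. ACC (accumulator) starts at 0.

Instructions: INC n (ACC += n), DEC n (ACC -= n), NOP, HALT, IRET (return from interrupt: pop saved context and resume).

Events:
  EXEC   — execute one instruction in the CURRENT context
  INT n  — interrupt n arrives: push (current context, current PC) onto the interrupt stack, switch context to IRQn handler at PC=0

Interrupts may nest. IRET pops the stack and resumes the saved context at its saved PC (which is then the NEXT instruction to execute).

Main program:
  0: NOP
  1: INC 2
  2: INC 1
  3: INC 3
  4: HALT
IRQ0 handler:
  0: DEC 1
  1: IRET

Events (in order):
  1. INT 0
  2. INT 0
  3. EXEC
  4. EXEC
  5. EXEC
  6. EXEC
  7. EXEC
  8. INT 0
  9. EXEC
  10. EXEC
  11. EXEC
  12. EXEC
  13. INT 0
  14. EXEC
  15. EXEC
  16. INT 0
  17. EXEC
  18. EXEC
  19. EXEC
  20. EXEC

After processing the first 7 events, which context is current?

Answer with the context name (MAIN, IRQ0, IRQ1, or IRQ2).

Event 1 (INT 0): INT 0 arrives: push (MAIN, PC=0), enter IRQ0 at PC=0 (depth now 1)
Event 2 (INT 0): INT 0 arrives: push (IRQ0, PC=0), enter IRQ0 at PC=0 (depth now 2)
Event 3 (EXEC): [IRQ0] PC=0: DEC 1 -> ACC=-1
Event 4 (EXEC): [IRQ0] PC=1: IRET -> resume IRQ0 at PC=0 (depth now 1)
Event 5 (EXEC): [IRQ0] PC=0: DEC 1 -> ACC=-2
Event 6 (EXEC): [IRQ0] PC=1: IRET -> resume MAIN at PC=0 (depth now 0)
Event 7 (EXEC): [MAIN] PC=0: NOP

Answer: MAIN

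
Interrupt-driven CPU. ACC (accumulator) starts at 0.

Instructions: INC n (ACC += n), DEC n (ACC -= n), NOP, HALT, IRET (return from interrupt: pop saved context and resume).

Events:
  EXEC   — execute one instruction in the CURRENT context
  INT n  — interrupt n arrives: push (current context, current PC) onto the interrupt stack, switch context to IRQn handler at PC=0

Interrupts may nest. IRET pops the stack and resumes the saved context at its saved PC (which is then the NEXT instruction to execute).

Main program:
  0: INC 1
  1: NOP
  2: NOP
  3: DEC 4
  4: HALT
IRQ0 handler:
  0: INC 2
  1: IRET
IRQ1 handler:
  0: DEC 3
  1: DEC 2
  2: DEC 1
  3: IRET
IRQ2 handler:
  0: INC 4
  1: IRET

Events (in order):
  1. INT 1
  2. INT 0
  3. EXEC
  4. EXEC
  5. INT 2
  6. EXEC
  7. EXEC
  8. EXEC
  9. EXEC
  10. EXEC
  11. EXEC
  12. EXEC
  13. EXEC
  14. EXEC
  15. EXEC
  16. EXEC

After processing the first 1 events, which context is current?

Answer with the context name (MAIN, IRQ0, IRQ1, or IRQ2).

Answer: IRQ1

Derivation:
Event 1 (INT 1): INT 1 arrives: push (MAIN, PC=0), enter IRQ1 at PC=0 (depth now 1)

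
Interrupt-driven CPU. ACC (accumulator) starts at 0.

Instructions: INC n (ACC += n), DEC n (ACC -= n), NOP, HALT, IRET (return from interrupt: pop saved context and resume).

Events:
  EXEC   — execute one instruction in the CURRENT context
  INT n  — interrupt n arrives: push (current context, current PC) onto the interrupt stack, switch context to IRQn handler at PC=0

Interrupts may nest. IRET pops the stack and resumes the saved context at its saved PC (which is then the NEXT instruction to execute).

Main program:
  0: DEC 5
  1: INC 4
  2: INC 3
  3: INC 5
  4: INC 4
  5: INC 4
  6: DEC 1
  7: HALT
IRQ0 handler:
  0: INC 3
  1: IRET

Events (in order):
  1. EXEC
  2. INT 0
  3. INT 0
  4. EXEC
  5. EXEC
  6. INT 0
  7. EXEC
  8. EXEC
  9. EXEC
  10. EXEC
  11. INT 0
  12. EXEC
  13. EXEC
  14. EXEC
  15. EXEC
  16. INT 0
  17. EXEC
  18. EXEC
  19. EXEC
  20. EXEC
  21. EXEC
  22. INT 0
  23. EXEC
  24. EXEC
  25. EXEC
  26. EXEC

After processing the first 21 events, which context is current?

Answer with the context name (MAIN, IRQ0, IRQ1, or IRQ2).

Answer: MAIN

Derivation:
Event 1 (EXEC): [MAIN] PC=0: DEC 5 -> ACC=-5
Event 2 (INT 0): INT 0 arrives: push (MAIN, PC=1), enter IRQ0 at PC=0 (depth now 1)
Event 3 (INT 0): INT 0 arrives: push (IRQ0, PC=0), enter IRQ0 at PC=0 (depth now 2)
Event 4 (EXEC): [IRQ0] PC=0: INC 3 -> ACC=-2
Event 5 (EXEC): [IRQ0] PC=1: IRET -> resume IRQ0 at PC=0 (depth now 1)
Event 6 (INT 0): INT 0 arrives: push (IRQ0, PC=0), enter IRQ0 at PC=0 (depth now 2)
Event 7 (EXEC): [IRQ0] PC=0: INC 3 -> ACC=1
Event 8 (EXEC): [IRQ0] PC=1: IRET -> resume IRQ0 at PC=0 (depth now 1)
Event 9 (EXEC): [IRQ0] PC=0: INC 3 -> ACC=4
Event 10 (EXEC): [IRQ0] PC=1: IRET -> resume MAIN at PC=1 (depth now 0)
Event 11 (INT 0): INT 0 arrives: push (MAIN, PC=1), enter IRQ0 at PC=0 (depth now 1)
Event 12 (EXEC): [IRQ0] PC=0: INC 3 -> ACC=7
Event 13 (EXEC): [IRQ0] PC=1: IRET -> resume MAIN at PC=1 (depth now 0)
Event 14 (EXEC): [MAIN] PC=1: INC 4 -> ACC=11
Event 15 (EXEC): [MAIN] PC=2: INC 3 -> ACC=14
Event 16 (INT 0): INT 0 arrives: push (MAIN, PC=3), enter IRQ0 at PC=0 (depth now 1)
Event 17 (EXEC): [IRQ0] PC=0: INC 3 -> ACC=17
Event 18 (EXEC): [IRQ0] PC=1: IRET -> resume MAIN at PC=3 (depth now 0)
Event 19 (EXEC): [MAIN] PC=3: INC 5 -> ACC=22
Event 20 (EXEC): [MAIN] PC=4: INC 4 -> ACC=26
Event 21 (EXEC): [MAIN] PC=5: INC 4 -> ACC=30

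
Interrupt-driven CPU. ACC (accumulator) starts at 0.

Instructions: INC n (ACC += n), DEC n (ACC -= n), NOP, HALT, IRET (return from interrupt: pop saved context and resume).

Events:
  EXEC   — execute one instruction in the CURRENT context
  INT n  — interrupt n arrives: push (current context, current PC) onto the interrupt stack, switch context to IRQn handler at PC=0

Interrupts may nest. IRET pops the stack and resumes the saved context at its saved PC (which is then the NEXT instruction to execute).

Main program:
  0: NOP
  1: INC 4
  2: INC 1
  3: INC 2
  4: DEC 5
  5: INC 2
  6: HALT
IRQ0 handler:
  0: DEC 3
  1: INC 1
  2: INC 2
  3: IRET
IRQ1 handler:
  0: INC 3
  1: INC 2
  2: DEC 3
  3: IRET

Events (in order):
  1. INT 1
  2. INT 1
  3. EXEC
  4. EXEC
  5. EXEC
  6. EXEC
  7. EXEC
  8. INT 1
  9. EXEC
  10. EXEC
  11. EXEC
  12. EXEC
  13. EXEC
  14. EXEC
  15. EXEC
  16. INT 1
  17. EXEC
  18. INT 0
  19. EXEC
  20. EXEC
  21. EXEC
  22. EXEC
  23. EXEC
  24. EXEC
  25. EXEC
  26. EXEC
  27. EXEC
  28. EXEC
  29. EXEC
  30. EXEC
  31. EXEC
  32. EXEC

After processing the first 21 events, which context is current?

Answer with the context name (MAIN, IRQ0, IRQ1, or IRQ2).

Event 1 (INT 1): INT 1 arrives: push (MAIN, PC=0), enter IRQ1 at PC=0 (depth now 1)
Event 2 (INT 1): INT 1 arrives: push (IRQ1, PC=0), enter IRQ1 at PC=0 (depth now 2)
Event 3 (EXEC): [IRQ1] PC=0: INC 3 -> ACC=3
Event 4 (EXEC): [IRQ1] PC=1: INC 2 -> ACC=5
Event 5 (EXEC): [IRQ1] PC=2: DEC 3 -> ACC=2
Event 6 (EXEC): [IRQ1] PC=3: IRET -> resume IRQ1 at PC=0 (depth now 1)
Event 7 (EXEC): [IRQ1] PC=0: INC 3 -> ACC=5
Event 8 (INT 1): INT 1 arrives: push (IRQ1, PC=1), enter IRQ1 at PC=0 (depth now 2)
Event 9 (EXEC): [IRQ1] PC=0: INC 3 -> ACC=8
Event 10 (EXEC): [IRQ1] PC=1: INC 2 -> ACC=10
Event 11 (EXEC): [IRQ1] PC=2: DEC 3 -> ACC=7
Event 12 (EXEC): [IRQ1] PC=3: IRET -> resume IRQ1 at PC=1 (depth now 1)
Event 13 (EXEC): [IRQ1] PC=1: INC 2 -> ACC=9
Event 14 (EXEC): [IRQ1] PC=2: DEC 3 -> ACC=6
Event 15 (EXEC): [IRQ1] PC=3: IRET -> resume MAIN at PC=0 (depth now 0)
Event 16 (INT 1): INT 1 arrives: push (MAIN, PC=0), enter IRQ1 at PC=0 (depth now 1)
Event 17 (EXEC): [IRQ1] PC=0: INC 3 -> ACC=9
Event 18 (INT 0): INT 0 arrives: push (IRQ1, PC=1), enter IRQ0 at PC=0 (depth now 2)
Event 19 (EXEC): [IRQ0] PC=0: DEC 3 -> ACC=6
Event 20 (EXEC): [IRQ0] PC=1: INC 1 -> ACC=7
Event 21 (EXEC): [IRQ0] PC=2: INC 2 -> ACC=9

Answer: IRQ0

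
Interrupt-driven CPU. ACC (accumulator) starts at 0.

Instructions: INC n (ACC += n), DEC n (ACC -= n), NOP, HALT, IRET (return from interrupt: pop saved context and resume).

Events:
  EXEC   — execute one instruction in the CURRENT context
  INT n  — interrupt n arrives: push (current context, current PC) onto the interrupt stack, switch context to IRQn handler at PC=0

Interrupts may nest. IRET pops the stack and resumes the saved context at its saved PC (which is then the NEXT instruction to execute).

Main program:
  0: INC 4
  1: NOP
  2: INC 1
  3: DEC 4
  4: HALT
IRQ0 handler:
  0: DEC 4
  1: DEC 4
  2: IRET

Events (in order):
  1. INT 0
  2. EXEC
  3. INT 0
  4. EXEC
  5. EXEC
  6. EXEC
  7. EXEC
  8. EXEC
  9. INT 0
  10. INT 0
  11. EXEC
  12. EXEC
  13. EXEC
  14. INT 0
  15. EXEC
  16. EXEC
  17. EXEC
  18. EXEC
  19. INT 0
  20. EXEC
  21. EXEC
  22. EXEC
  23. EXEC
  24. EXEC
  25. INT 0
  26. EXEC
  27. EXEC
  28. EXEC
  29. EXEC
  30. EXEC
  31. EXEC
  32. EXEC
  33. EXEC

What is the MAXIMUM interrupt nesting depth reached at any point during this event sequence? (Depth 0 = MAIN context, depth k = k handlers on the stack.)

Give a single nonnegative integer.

Event 1 (INT 0): INT 0 arrives: push (MAIN, PC=0), enter IRQ0 at PC=0 (depth now 1) [depth=1]
Event 2 (EXEC): [IRQ0] PC=0: DEC 4 -> ACC=-4 [depth=1]
Event 3 (INT 0): INT 0 arrives: push (IRQ0, PC=1), enter IRQ0 at PC=0 (depth now 2) [depth=2]
Event 4 (EXEC): [IRQ0] PC=0: DEC 4 -> ACC=-8 [depth=2]
Event 5 (EXEC): [IRQ0] PC=1: DEC 4 -> ACC=-12 [depth=2]
Event 6 (EXEC): [IRQ0] PC=2: IRET -> resume IRQ0 at PC=1 (depth now 1) [depth=1]
Event 7 (EXEC): [IRQ0] PC=1: DEC 4 -> ACC=-16 [depth=1]
Event 8 (EXEC): [IRQ0] PC=2: IRET -> resume MAIN at PC=0 (depth now 0) [depth=0]
Event 9 (INT 0): INT 0 arrives: push (MAIN, PC=0), enter IRQ0 at PC=0 (depth now 1) [depth=1]
Event 10 (INT 0): INT 0 arrives: push (IRQ0, PC=0), enter IRQ0 at PC=0 (depth now 2) [depth=2]
Event 11 (EXEC): [IRQ0] PC=0: DEC 4 -> ACC=-20 [depth=2]
Event 12 (EXEC): [IRQ0] PC=1: DEC 4 -> ACC=-24 [depth=2]
Event 13 (EXEC): [IRQ0] PC=2: IRET -> resume IRQ0 at PC=0 (depth now 1) [depth=1]
Event 14 (INT 0): INT 0 arrives: push (IRQ0, PC=0), enter IRQ0 at PC=0 (depth now 2) [depth=2]
Event 15 (EXEC): [IRQ0] PC=0: DEC 4 -> ACC=-28 [depth=2]
Event 16 (EXEC): [IRQ0] PC=1: DEC 4 -> ACC=-32 [depth=2]
Event 17 (EXEC): [IRQ0] PC=2: IRET -> resume IRQ0 at PC=0 (depth now 1) [depth=1]
Event 18 (EXEC): [IRQ0] PC=0: DEC 4 -> ACC=-36 [depth=1]
Event 19 (INT 0): INT 0 arrives: push (IRQ0, PC=1), enter IRQ0 at PC=0 (depth now 2) [depth=2]
Event 20 (EXEC): [IRQ0] PC=0: DEC 4 -> ACC=-40 [depth=2]
Event 21 (EXEC): [IRQ0] PC=1: DEC 4 -> ACC=-44 [depth=2]
Event 22 (EXEC): [IRQ0] PC=2: IRET -> resume IRQ0 at PC=1 (depth now 1) [depth=1]
Event 23 (EXEC): [IRQ0] PC=1: DEC 4 -> ACC=-48 [depth=1]
Event 24 (EXEC): [IRQ0] PC=2: IRET -> resume MAIN at PC=0 (depth now 0) [depth=0]
Event 25 (INT 0): INT 0 arrives: push (MAIN, PC=0), enter IRQ0 at PC=0 (depth now 1) [depth=1]
Event 26 (EXEC): [IRQ0] PC=0: DEC 4 -> ACC=-52 [depth=1]
Event 27 (EXEC): [IRQ0] PC=1: DEC 4 -> ACC=-56 [depth=1]
Event 28 (EXEC): [IRQ0] PC=2: IRET -> resume MAIN at PC=0 (depth now 0) [depth=0]
Event 29 (EXEC): [MAIN] PC=0: INC 4 -> ACC=-52 [depth=0]
Event 30 (EXEC): [MAIN] PC=1: NOP [depth=0]
Event 31 (EXEC): [MAIN] PC=2: INC 1 -> ACC=-51 [depth=0]
Event 32 (EXEC): [MAIN] PC=3: DEC 4 -> ACC=-55 [depth=0]
Event 33 (EXEC): [MAIN] PC=4: HALT [depth=0]
Max depth observed: 2

Answer: 2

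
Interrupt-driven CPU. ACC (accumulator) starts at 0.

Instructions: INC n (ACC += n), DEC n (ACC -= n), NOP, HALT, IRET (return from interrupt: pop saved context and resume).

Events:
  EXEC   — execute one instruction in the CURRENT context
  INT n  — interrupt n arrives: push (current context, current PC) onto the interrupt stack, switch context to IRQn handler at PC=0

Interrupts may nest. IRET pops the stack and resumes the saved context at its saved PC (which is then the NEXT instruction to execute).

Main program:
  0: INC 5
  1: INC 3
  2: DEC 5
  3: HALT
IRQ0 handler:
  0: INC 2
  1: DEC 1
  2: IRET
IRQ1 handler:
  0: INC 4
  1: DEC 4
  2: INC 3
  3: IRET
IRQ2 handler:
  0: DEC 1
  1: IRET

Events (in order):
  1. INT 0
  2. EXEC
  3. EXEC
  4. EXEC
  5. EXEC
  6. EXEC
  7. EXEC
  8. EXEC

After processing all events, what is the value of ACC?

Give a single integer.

Answer: 4

Derivation:
Event 1 (INT 0): INT 0 arrives: push (MAIN, PC=0), enter IRQ0 at PC=0 (depth now 1)
Event 2 (EXEC): [IRQ0] PC=0: INC 2 -> ACC=2
Event 3 (EXEC): [IRQ0] PC=1: DEC 1 -> ACC=1
Event 4 (EXEC): [IRQ0] PC=2: IRET -> resume MAIN at PC=0 (depth now 0)
Event 5 (EXEC): [MAIN] PC=0: INC 5 -> ACC=6
Event 6 (EXEC): [MAIN] PC=1: INC 3 -> ACC=9
Event 7 (EXEC): [MAIN] PC=2: DEC 5 -> ACC=4
Event 8 (EXEC): [MAIN] PC=3: HALT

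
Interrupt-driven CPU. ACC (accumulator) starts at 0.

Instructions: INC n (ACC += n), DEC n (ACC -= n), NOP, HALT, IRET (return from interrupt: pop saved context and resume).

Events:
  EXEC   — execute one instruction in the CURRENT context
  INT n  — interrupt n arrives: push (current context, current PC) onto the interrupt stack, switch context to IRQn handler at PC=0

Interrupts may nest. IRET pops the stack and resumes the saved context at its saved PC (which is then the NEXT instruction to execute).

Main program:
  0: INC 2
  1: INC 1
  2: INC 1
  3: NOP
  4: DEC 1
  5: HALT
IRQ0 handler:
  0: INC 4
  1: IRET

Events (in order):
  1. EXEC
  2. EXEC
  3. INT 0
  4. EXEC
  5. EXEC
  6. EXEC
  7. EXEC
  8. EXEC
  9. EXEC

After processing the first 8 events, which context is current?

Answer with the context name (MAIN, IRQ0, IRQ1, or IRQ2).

Answer: MAIN

Derivation:
Event 1 (EXEC): [MAIN] PC=0: INC 2 -> ACC=2
Event 2 (EXEC): [MAIN] PC=1: INC 1 -> ACC=3
Event 3 (INT 0): INT 0 arrives: push (MAIN, PC=2), enter IRQ0 at PC=0 (depth now 1)
Event 4 (EXEC): [IRQ0] PC=0: INC 4 -> ACC=7
Event 5 (EXEC): [IRQ0] PC=1: IRET -> resume MAIN at PC=2 (depth now 0)
Event 6 (EXEC): [MAIN] PC=2: INC 1 -> ACC=8
Event 7 (EXEC): [MAIN] PC=3: NOP
Event 8 (EXEC): [MAIN] PC=4: DEC 1 -> ACC=7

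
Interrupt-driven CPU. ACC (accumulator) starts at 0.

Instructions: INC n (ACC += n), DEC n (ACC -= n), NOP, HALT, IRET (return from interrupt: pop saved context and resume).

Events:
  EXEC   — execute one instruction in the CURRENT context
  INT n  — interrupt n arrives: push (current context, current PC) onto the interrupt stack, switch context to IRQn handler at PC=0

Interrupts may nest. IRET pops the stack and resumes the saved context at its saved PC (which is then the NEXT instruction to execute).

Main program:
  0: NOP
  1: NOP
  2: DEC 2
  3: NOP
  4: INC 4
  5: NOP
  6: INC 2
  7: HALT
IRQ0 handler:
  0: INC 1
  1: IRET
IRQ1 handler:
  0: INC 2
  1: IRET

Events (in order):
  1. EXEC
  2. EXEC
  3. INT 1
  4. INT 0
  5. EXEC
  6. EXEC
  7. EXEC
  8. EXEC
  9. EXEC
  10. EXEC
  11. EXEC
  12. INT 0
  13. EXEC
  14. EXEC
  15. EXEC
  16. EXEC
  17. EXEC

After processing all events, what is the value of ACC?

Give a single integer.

Answer: 8

Derivation:
Event 1 (EXEC): [MAIN] PC=0: NOP
Event 2 (EXEC): [MAIN] PC=1: NOP
Event 3 (INT 1): INT 1 arrives: push (MAIN, PC=2), enter IRQ1 at PC=0 (depth now 1)
Event 4 (INT 0): INT 0 arrives: push (IRQ1, PC=0), enter IRQ0 at PC=0 (depth now 2)
Event 5 (EXEC): [IRQ0] PC=0: INC 1 -> ACC=1
Event 6 (EXEC): [IRQ0] PC=1: IRET -> resume IRQ1 at PC=0 (depth now 1)
Event 7 (EXEC): [IRQ1] PC=0: INC 2 -> ACC=3
Event 8 (EXEC): [IRQ1] PC=1: IRET -> resume MAIN at PC=2 (depth now 0)
Event 9 (EXEC): [MAIN] PC=2: DEC 2 -> ACC=1
Event 10 (EXEC): [MAIN] PC=3: NOP
Event 11 (EXEC): [MAIN] PC=4: INC 4 -> ACC=5
Event 12 (INT 0): INT 0 arrives: push (MAIN, PC=5), enter IRQ0 at PC=0 (depth now 1)
Event 13 (EXEC): [IRQ0] PC=0: INC 1 -> ACC=6
Event 14 (EXEC): [IRQ0] PC=1: IRET -> resume MAIN at PC=5 (depth now 0)
Event 15 (EXEC): [MAIN] PC=5: NOP
Event 16 (EXEC): [MAIN] PC=6: INC 2 -> ACC=8
Event 17 (EXEC): [MAIN] PC=7: HALT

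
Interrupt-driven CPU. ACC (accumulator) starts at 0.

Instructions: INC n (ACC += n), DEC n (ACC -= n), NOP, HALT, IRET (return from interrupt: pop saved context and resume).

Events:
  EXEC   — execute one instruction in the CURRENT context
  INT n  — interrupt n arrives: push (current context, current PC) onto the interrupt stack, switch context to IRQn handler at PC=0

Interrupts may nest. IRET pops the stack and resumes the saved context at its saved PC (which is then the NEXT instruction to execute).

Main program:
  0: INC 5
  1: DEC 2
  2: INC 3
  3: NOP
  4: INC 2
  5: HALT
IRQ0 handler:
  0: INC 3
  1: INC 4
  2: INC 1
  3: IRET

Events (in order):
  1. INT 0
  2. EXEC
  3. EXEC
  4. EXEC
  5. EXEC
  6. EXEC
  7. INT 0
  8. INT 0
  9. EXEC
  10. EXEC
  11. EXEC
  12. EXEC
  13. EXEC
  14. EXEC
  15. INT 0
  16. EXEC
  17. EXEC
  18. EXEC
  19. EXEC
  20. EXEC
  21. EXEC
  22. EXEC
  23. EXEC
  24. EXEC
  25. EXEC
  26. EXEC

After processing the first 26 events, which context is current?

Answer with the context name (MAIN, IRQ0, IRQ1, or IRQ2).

Event 1 (INT 0): INT 0 arrives: push (MAIN, PC=0), enter IRQ0 at PC=0 (depth now 1)
Event 2 (EXEC): [IRQ0] PC=0: INC 3 -> ACC=3
Event 3 (EXEC): [IRQ0] PC=1: INC 4 -> ACC=7
Event 4 (EXEC): [IRQ0] PC=2: INC 1 -> ACC=8
Event 5 (EXEC): [IRQ0] PC=3: IRET -> resume MAIN at PC=0 (depth now 0)
Event 6 (EXEC): [MAIN] PC=0: INC 5 -> ACC=13
Event 7 (INT 0): INT 0 arrives: push (MAIN, PC=1), enter IRQ0 at PC=0 (depth now 1)
Event 8 (INT 0): INT 0 arrives: push (IRQ0, PC=0), enter IRQ0 at PC=0 (depth now 2)
Event 9 (EXEC): [IRQ0] PC=0: INC 3 -> ACC=16
Event 10 (EXEC): [IRQ0] PC=1: INC 4 -> ACC=20
Event 11 (EXEC): [IRQ0] PC=2: INC 1 -> ACC=21
Event 12 (EXEC): [IRQ0] PC=3: IRET -> resume IRQ0 at PC=0 (depth now 1)
Event 13 (EXEC): [IRQ0] PC=0: INC 3 -> ACC=24
Event 14 (EXEC): [IRQ0] PC=1: INC 4 -> ACC=28
Event 15 (INT 0): INT 0 arrives: push (IRQ0, PC=2), enter IRQ0 at PC=0 (depth now 2)
Event 16 (EXEC): [IRQ0] PC=0: INC 3 -> ACC=31
Event 17 (EXEC): [IRQ0] PC=1: INC 4 -> ACC=35
Event 18 (EXEC): [IRQ0] PC=2: INC 1 -> ACC=36
Event 19 (EXEC): [IRQ0] PC=3: IRET -> resume IRQ0 at PC=2 (depth now 1)
Event 20 (EXEC): [IRQ0] PC=2: INC 1 -> ACC=37
Event 21 (EXEC): [IRQ0] PC=3: IRET -> resume MAIN at PC=1 (depth now 0)
Event 22 (EXEC): [MAIN] PC=1: DEC 2 -> ACC=35
Event 23 (EXEC): [MAIN] PC=2: INC 3 -> ACC=38
Event 24 (EXEC): [MAIN] PC=3: NOP
Event 25 (EXEC): [MAIN] PC=4: INC 2 -> ACC=40
Event 26 (EXEC): [MAIN] PC=5: HALT

Answer: MAIN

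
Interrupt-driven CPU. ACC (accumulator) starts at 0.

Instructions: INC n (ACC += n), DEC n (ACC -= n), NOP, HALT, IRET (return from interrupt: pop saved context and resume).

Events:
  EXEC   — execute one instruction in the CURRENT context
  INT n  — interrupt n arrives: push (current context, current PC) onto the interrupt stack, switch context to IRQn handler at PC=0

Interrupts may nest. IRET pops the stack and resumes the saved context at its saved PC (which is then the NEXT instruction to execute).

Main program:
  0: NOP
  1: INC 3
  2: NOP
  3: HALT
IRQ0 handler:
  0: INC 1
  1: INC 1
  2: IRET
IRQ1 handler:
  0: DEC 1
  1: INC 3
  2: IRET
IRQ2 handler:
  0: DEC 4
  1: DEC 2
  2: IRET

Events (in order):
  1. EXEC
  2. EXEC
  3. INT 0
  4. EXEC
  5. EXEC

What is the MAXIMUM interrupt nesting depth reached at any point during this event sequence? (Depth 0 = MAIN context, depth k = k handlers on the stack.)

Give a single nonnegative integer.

Event 1 (EXEC): [MAIN] PC=0: NOP [depth=0]
Event 2 (EXEC): [MAIN] PC=1: INC 3 -> ACC=3 [depth=0]
Event 3 (INT 0): INT 0 arrives: push (MAIN, PC=2), enter IRQ0 at PC=0 (depth now 1) [depth=1]
Event 4 (EXEC): [IRQ0] PC=0: INC 1 -> ACC=4 [depth=1]
Event 5 (EXEC): [IRQ0] PC=1: INC 1 -> ACC=5 [depth=1]
Max depth observed: 1

Answer: 1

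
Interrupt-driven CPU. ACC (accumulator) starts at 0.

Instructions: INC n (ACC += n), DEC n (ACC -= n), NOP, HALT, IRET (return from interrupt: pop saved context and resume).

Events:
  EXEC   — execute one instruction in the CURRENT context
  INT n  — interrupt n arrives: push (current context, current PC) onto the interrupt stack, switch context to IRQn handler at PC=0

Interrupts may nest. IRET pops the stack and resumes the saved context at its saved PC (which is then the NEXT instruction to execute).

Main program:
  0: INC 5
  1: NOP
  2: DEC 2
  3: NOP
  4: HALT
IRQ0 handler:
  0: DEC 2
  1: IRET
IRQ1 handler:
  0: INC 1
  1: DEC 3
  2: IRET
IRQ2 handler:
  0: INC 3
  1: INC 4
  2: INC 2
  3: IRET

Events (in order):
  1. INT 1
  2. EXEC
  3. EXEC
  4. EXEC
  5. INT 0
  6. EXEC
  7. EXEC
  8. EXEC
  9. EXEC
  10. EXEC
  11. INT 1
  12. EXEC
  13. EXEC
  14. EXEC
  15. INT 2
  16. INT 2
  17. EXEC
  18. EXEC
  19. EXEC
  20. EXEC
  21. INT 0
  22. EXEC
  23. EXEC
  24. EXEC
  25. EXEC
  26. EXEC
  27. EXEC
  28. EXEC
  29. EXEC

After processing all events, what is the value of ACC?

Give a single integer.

Answer: 13

Derivation:
Event 1 (INT 1): INT 1 arrives: push (MAIN, PC=0), enter IRQ1 at PC=0 (depth now 1)
Event 2 (EXEC): [IRQ1] PC=0: INC 1 -> ACC=1
Event 3 (EXEC): [IRQ1] PC=1: DEC 3 -> ACC=-2
Event 4 (EXEC): [IRQ1] PC=2: IRET -> resume MAIN at PC=0 (depth now 0)
Event 5 (INT 0): INT 0 arrives: push (MAIN, PC=0), enter IRQ0 at PC=0 (depth now 1)
Event 6 (EXEC): [IRQ0] PC=0: DEC 2 -> ACC=-4
Event 7 (EXEC): [IRQ0] PC=1: IRET -> resume MAIN at PC=0 (depth now 0)
Event 8 (EXEC): [MAIN] PC=0: INC 5 -> ACC=1
Event 9 (EXEC): [MAIN] PC=1: NOP
Event 10 (EXEC): [MAIN] PC=2: DEC 2 -> ACC=-1
Event 11 (INT 1): INT 1 arrives: push (MAIN, PC=3), enter IRQ1 at PC=0 (depth now 1)
Event 12 (EXEC): [IRQ1] PC=0: INC 1 -> ACC=0
Event 13 (EXEC): [IRQ1] PC=1: DEC 3 -> ACC=-3
Event 14 (EXEC): [IRQ1] PC=2: IRET -> resume MAIN at PC=3 (depth now 0)
Event 15 (INT 2): INT 2 arrives: push (MAIN, PC=3), enter IRQ2 at PC=0 (depth now 1)
Event 16 (INT 2): INT 2 arrives: push (IRQ2, PC=0), enter IRQ2 at PC=0 (depth now 2)
Event 17 (EXEC): [IRQ2] PC=0: INC 3 -> ACC=0
Event 18 (EXEC): [IRQ2] PC=1: INC 4 -> ACC=4
Event 19 (EXEC): [IRQ2] PC=2: INC 2 -> ACC=6
Event 20 (EXEC): [IRQ2] PC=3: IRET -> resume IRQ2 at PC=0 (depth now 1)
Event 21 (INT 0): INT 0 arrives: push (IRQ2, PC=0), enter IRQ0 at PC=0 (depth now 2)
Event 22 (EXEC): [IRQ0] PC=0: DEC 2 -> ACC=4
Event 23 (EXEC): [IRQ0] PC=1: IRET -> resume IRQ2 at PC=0 (depth now 1)
Event 24 (EXEC): [IRQ2] PC=0: INC 3 -> ACC=7
Event 25 (EXEC): [IRQ2] PC=1: INC 4 -> ACC=11
Event 26 (EXEC): [IRQ2] PC=2: INC 2 -> ACC=13
Event 27 (EXEC): [IRQ2] PC=3: IRET -> resume MAIN at PC=3 (depth now 0)
Event 28 (EXEC): [MAIN] PC=3: NOP
Event 29 (EXEC): [MAIN] PC=4: HALT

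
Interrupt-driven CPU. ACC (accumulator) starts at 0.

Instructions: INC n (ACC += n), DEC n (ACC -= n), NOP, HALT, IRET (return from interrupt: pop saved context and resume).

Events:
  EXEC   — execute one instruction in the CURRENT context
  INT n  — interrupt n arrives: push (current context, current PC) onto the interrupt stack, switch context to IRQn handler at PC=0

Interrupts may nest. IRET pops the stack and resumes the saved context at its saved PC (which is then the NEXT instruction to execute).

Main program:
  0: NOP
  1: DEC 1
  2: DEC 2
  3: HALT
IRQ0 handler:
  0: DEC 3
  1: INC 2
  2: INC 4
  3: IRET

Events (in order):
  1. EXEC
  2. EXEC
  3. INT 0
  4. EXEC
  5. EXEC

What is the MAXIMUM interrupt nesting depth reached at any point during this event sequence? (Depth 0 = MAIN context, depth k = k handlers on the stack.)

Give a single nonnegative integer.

Event 1 (EXEC): [MAIN] PC=0: NOP [depth=0]
Event 2 (EXEC): [MAIN] PC=1: DEC 1 -> ACC=-1 [depth=0]
Event 3 (INT 0): INT 0 arrives: push (MAIN, PC=2), enter IRQ0 at PC=0 (depth now 1) [depth=1]
Event 4 (EXEC): [IRQ0] PC=0: DEC 3 -> ACC=-4 [depth=1]
Event 5 (EXEC): [IRQ0] PC=1: INC 2 -> ACC=-2 [depth=1]
Max depth observed: 1

Answer: 1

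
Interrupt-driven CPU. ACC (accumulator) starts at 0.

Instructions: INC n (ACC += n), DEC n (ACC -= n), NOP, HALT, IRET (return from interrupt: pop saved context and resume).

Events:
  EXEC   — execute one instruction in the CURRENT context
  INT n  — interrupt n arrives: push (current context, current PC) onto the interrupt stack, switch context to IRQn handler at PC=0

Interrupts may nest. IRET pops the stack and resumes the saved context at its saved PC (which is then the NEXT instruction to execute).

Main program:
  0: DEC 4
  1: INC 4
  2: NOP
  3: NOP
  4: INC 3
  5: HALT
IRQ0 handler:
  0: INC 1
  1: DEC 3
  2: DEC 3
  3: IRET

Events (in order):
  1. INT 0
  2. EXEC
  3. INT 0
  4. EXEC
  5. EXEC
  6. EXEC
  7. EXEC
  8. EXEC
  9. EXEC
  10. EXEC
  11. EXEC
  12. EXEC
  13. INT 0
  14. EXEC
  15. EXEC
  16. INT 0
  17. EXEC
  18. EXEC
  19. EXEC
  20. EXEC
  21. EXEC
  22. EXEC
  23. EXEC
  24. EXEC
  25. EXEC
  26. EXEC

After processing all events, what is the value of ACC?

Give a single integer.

Event 1 (INT 0): INT 0 arrives: push (MAIN, PC=0), enter IRQ0 at PC=0 (depth now 1)
Event 2 (EXEC): [IRQ0] PC=0: INC 1 -> ACC=1
Event 3 (INT 0): INT 0 arrives: push (IRQ0, PC=1), enter IRQ0 at PC=0 (depth now 2)
Event 4 (EXEC): [IRQ0] PC=0: INC 1 -> ACC=2
Event 5 (EXEC): [IRQ0] PC=1: DEC 3 -> ACC=-1
Event 6 (EXEC): [IRQ0] PC=2: DEC 3 -> ACC=-4
Event 7 (EXEC): [IRQ0] PC=3: IRET -> resume IRQ0 at PC=1 (depth now 1)
Event 8 (EXEC): [IRQ0] PC=1: DEC 3 -> ACC=-7
Event 9 (EXEC): [IRQ0] PC=2: DEC 3 -> ACC=-10
Event 10 (EXEC): [IRQ0] PC=3: IRET -> resume MAIN at PC=0 (depth now 0)
Event 11 (EXEC): [MAIN] PC=0: DEC 4 -> ACC=-14
Event 12 (EXEC): [MAIN] PC=1: INC 4 -> ACC=-10
Event 13 (INT 0): INT 0 arrives: push (MAIN, PC=2), enter IRQ0 at PC=0 (depth now 1)
Event 14 (EXEC): [IRQ0] PC=0: INC 1 -> ACC=-9
Event 15 (EXEC): [IRQ0] PC=1: DEC 3 -> ACC=-12
Event 16 (INT 0): INT 0 arrives: push (IRQ0, PC=2), enter IRQ0 at PC=0 (depth now 2)
Event 17 (EXEC): [IRQ0] PC=0: INC 1 -> ACC=-11
Event 18 (EXEC): [IRQ0] PC=1: DEC 3 -> ACC=-14
Event 19 (EXEC): [IRQ0] PC=2: DEC 3 -> ACC=-17
Event 20 (EXEC): [IRQ0] PC=3: IRET -> resume IRQ0 at PC=2 (depth now 1)
Event 21 (EXEC): [IRQ0] PC=2: DEC 3 -> ACC=-20
Event 22 (EXEC): [IRQ0] PC=3: IRET -> resume MAIN at PC=2 (depth now 0)
Event 23 (EXEC): [MAIN] PC=2: NOP
Event 24 (EXEC): [MAIN] PC=3: NOP
Event 25 (EXEC): [MAIN] PC=4: INC 3 -> ACC=-17
Event 26 (EXEC): [MAIN] PC=5: HALT

Answer: -17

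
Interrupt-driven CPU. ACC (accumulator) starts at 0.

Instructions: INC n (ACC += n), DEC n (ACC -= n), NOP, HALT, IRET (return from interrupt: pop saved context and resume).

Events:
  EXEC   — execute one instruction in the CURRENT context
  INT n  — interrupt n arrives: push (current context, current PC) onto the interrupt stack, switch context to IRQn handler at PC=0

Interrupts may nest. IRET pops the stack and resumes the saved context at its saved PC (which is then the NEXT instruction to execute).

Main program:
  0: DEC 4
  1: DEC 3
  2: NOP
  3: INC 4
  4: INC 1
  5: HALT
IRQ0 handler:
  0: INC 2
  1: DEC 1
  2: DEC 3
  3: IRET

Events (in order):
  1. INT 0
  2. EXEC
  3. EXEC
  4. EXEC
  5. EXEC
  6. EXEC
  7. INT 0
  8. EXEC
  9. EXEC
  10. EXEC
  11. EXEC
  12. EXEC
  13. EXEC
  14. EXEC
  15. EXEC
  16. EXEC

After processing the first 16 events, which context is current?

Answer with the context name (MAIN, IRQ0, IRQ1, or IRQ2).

Event 1 (INT 0): INT 0 arrives: push (MAIN, PC=0), enter IRQ0 at PC=0 (depth now 1)
Event 2 (EXEC): [IRQ0] PC=0: INC 2 -> ACC=2
Event 3 (EXEC): [IRQ0] PC=1: DEC 1 -> ACC=1
Event 4 (EXEC): [IRQ0] PC=2: DEC 3 -> ACC=-2
Event 5 (EXEC): [IRQ0] PC=3: IRET -> resume MAIN at PC=0 (depth now 0)
Event 6 (EXEC): [MAIN] PC=0: DEC 4 -> ACC=-6
Event 7 (INT 0): INT 0 arrives: push (MAIN, PC=1), enter IRQ0 at PC=0 (depth now 1)
Event 8 (EXEC): [IRQ0] PC=0: INC 2 -> ACC=-4
Event 9 (EXEC): [IRQ0] PC=1: DEC 1 -> ACC=-5
Event 10 (EXEC): [IRQ0] PC=2: DEC 3 -> ACC=-8
Event 11 (EXEC): [IRQ0] PC=3: IRET -> resume MAIN at PC=1 (depth now 0)
Event 12 (EXEC): [MAIN] PC=1: DEC 3 -> ACC=-11
Event 13 (EXEC): [MAIN] PC=2: NOP
Event 14 (EXEC): [MAIN] PC=3: INC 4 -> ACC=-7
Event 15 (EXEC): [MAIN] PC=4: INC 1 -> ACC=-6
Event 16 (EXEC): [MAIN] PC=5: HALT

Answer: MAIN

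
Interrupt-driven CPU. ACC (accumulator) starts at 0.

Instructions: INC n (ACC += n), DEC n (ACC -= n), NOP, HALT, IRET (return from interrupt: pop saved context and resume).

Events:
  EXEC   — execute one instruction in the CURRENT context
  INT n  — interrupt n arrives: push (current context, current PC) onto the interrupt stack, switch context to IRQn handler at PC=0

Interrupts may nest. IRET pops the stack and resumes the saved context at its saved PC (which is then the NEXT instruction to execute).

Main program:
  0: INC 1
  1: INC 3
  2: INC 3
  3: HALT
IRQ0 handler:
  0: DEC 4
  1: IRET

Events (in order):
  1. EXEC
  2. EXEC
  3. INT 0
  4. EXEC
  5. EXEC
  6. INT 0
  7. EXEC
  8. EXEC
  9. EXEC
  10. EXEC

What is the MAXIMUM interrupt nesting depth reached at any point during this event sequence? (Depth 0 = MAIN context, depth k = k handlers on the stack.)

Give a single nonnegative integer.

Event 1 (EXEC): [MAIN] PC=0: INC 1 -> ACC=1 [depth=0]
Event 2 (EXEC): [MAIN] PC=1: INC 3 -> ACC=4 [depth=0]
Event 3 (INT 0): INT 0 arrives: push (MAIN, PC=2), enter IRQ0 at PC=0 (depth now 1) [depth=1]
Event 4 (EXEC): [IRQ0] PC=0: DEC 4 -> ACC=0 [depth=1]
Event 5 (EXEC): [IRQ0] PC=1: IRET -> resume MAIN at PC=2 (depth now 0) [depth=0]
Event 6 (INT 0): INT 0 arrives: push (MAIN, PC=2), enter IRQ0 at PC=0 (depth now 1) [depth=1]
Event 7 (EXEC): [IRQ0] PC=0: DEC 4 -> ACC=-4 [depth=1]
Event 8 (EXEC): [IRQ0] PC=1: IRET -> resume MAIN at PC=2 (depth now 0) [depth=0]
Event 9 (EXEC): [MAIN] PC=2: INC 3 -> ACC=-1 [depth=0]
Event 10 (EXEC): [MAIN] PC=3: HALT [depth=0]
Max depth observed: 1

Answer: 1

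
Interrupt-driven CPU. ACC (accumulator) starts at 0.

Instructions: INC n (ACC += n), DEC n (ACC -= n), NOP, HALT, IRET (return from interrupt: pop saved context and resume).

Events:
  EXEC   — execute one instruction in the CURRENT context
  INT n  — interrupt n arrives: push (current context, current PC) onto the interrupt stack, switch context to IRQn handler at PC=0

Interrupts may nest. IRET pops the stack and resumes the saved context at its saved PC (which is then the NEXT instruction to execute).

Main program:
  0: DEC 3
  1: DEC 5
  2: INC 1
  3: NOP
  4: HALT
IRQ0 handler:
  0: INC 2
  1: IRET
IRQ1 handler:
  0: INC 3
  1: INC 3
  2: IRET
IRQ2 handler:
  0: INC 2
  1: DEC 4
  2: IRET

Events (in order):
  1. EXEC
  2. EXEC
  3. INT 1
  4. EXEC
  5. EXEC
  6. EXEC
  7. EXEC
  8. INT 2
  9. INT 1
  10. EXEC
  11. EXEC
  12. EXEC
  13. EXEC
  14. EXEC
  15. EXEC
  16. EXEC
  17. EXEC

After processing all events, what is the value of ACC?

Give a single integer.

Event 1 (EXEC): [MAIN] PC=0: DEC 3 -> ACC=-3
Event 2 (EXEC): [MAIN] PC=1: DEC 5 -> ACC=-8
Event 3 (INT 1): INT 1 arrives: push (MAIN, PC=2), enter IRQ1 at PC=0 (depth now 1)
Event 4 (EXEC): [IRQ1] PC=0: INC 3 -> ACC=-5
Event 5 (EXEC): [IRQ1] PC=1: INC 3 -> ACC=-2
Event 6 (EXEC): [IRQ1] PC=2: IRET -> resume MAIN at PC=2 (depth now 0)
Event 7 (EXEC): [MAIN] PC=2: INC 1 -> ACC=-1
Event 8 (INT 2): INT 2 arrives: push (MAIN, PC=3), enter IRQ2 at PC=0 (depth now 1)
Event 9 (INT 1): INT 1 arrives: push (IRQ2, PC=0), enter IRQ1 at PC=0 (depth now 2)
Event 10 (EXEC): [IRQ1] PC=0: INC 3 -> ACC=2
Event 11 (EXEC): [IRQ1] PC=1: INC 3 -> ACC=5
Event 12 (EXEC): [IRQ1] PC=2: IRET -> resume IRQ2 at PC=0 (depth now 1)
Event 13 (EXEC): [IRQ2] PC=0: INC 2 -> ACC=7
Event 14 (EXEC): [IRQ2] PC=1: DEC 4 -> ACC=3
Event 15 (EXEC): [IRQ2] PC=2: IRET -> resume MAIN at PC=3 (depth now 0)
Event 16 (EXEC): [MAIN] PC=3: NOP
Event 17 (EXEC): [MAIN] PC=4: HALT

Answer: 3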